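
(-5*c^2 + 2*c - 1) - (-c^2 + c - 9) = -4*c^2 + c + 8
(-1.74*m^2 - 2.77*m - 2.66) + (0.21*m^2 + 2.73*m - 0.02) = -1.53*m^2 - 0.04*m - 2.68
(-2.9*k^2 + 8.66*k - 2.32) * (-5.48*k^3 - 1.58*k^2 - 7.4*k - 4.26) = 15.892*k^5 - 42.8748*k^4 + 20.4908*k^3 - 48.0644*k^2 - 19.7236*k + 9.8832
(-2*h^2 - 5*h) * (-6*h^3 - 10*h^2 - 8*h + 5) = 12*h^5 + 50*h^4 + 66*h^3 + 30*h^2 - 25*h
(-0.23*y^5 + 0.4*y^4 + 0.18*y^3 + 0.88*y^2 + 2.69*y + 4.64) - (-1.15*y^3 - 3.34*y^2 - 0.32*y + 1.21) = -0.23*y^5 + 0.4*y^4 + 1.33*y^3 + 4.22*y^2 + 3.01*y + 3.43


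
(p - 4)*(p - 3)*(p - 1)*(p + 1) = p^4 - 7*p^3 + 11*p^2 + 7*p - 12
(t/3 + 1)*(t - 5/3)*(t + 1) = t^3/3 + 7*t^2/9 - 11*t/9 - 5/3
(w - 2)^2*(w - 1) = w^3 - 5*w^2 + 8*w - 4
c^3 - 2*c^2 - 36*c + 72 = (c - 6)*(c - 2)*(c + 6)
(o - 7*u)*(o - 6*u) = o^2 - 13*o*u + 42*u^2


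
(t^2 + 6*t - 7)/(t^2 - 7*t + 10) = (t^2 + 6*t - 7)/(t^2 - 7*t + 10)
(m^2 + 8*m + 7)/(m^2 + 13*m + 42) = (m + 1)/(m + 6)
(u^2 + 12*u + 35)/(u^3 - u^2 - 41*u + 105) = (u + 5)/(u^2 - 8*u + 15)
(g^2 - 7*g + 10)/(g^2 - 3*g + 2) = (g - 5)/(g - 1)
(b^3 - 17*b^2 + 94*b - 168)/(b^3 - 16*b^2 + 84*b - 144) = (b - 7)/(b - 6)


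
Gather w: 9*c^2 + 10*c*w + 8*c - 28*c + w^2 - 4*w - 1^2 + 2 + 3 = 9*c^2 - 20*c + w^2 + w*(10*c - 4) + 4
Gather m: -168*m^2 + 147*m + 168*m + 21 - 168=-168*m^2 + 315*m - 147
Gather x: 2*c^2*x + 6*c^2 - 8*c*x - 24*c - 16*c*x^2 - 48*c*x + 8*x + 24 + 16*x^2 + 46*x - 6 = 6*c^2 - 24*c + x^2*(16 - 16*c) + x*(2*c^2 - 56*c + 54) + 18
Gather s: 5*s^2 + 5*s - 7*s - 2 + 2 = 5*s^2 - 2*s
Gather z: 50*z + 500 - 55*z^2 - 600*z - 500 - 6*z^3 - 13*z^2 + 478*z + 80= -6*z^3 - 68*z^2 - 72*z + 80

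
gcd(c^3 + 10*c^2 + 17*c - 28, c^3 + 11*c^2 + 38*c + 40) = c + 4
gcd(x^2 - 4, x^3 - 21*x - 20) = 1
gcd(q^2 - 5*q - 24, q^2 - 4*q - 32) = q - 8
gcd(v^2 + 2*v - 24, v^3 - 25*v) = 1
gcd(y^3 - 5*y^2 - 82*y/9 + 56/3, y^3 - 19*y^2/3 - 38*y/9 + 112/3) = y^2 - 11*y/3 - 14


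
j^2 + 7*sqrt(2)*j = j*(j + 7*sqrt(2))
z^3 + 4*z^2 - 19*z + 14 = (z - 2)*(z - 1)*(z + 7)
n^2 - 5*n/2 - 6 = (n - 4)*(n + 3/2)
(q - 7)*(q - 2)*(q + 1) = q^3 - 8*q^2 + 5*q + 14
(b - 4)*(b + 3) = b^2 - b - 12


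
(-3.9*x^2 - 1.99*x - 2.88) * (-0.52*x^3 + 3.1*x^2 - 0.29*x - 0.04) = 2.028*x^5 - 11.0552*x^4 - 3.5404*x^3 - 8.1949*x^2 + 0.9148*x + 0.1152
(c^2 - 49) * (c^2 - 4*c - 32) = c^4 - 4*c^3 - 81*c^2 + 196*c + 1568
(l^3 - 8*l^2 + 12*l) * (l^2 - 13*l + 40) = l^5 - 21*l^4 + 156*l^3 - 476*l^2 + 480*l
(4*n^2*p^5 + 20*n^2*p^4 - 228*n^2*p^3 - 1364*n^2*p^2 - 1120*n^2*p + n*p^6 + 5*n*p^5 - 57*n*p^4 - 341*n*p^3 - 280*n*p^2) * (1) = 4*n^2*p^5 + 20*n^2*p^4 - 228*n^2*p^3 - 1364*n^2*p^2 - 1120*n^2*p + n*p^6 + 5*n*p^5 - 57*n*p^4 - 341*n*p^3 - 280*n*p^2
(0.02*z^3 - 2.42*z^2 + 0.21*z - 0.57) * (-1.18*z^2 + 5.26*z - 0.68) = -0.0236*z^5 + 2.9608*z^4 - 12.9906*z^3 + 3.4228*z^2 - 3.141*z + 0.3876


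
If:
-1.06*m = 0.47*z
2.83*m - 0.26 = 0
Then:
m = 0.09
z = -0.21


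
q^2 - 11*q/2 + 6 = (q - 4)*(q - 3/2)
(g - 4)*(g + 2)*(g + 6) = g^3 + 4*g^2 - 20*g - 48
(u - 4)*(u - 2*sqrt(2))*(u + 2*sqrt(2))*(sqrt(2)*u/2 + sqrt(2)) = sqrt(2)*u^4/2 - sqrt(2)*u^3 - 8*sqrt(2)*u^2 + 8*sqrt(2)*u + 32*sqrt(2)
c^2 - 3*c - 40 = (c - 8)*(c + 5)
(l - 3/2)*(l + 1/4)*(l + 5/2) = l^3 + 5*l^2/4 - 7*l/2 - 15/16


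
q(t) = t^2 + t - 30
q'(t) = 2*t + 1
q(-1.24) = -29.70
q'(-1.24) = -1.48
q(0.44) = -29.37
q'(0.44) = 1.88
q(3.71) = -12.53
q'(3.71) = 8.42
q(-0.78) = -30.17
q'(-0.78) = -0.56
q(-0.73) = -30.20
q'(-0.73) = -0.46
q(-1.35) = -29.53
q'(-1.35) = -1.70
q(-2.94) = -24.30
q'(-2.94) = -4.88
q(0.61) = -29.02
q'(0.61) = 2.22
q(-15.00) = 180.00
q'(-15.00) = -29.00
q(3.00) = -18.00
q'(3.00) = 7.00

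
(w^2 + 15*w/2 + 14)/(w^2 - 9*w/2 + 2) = (2*w^2 + 15*w + 28)/(2*w^2 - 9*w + 4)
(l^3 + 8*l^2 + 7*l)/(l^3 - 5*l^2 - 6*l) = (l + 7)/(l - 6)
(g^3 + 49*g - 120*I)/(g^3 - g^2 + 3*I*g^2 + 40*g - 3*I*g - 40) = (g - 3*I)/(g - 1)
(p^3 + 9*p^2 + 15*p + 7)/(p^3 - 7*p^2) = (p^3 + 9*p^2 + 15*p + 7)/(p^2*(p - 7))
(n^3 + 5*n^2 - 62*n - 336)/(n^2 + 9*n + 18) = (n^2 - n - 56)/(n + 3)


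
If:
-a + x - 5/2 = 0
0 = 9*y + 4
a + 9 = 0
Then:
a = -9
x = -13/2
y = -4/9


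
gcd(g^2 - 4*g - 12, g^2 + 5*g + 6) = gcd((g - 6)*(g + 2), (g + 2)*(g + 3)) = g + 2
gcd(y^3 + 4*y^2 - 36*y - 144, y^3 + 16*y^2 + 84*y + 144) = y^2 + 10*y + 24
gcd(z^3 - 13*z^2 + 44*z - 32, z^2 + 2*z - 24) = z - 4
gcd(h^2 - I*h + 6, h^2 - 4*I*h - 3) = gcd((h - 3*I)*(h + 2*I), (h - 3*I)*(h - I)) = h - 3*I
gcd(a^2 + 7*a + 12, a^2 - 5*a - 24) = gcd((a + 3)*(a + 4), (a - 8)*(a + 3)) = a + 3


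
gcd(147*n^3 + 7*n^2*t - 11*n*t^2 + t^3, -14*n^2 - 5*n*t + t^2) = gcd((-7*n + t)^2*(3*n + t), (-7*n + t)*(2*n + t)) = -7*n + t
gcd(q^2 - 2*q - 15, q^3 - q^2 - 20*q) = q - 5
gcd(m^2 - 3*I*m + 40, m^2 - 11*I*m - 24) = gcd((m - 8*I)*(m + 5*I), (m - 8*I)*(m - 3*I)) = m - 8*I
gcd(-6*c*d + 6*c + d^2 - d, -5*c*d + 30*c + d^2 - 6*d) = 1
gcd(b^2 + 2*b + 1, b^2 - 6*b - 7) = b + 1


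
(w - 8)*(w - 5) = w^2 - 13*w + 40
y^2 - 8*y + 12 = (y - 6)*(y - 2)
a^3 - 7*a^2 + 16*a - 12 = (a - 3)*(a - 2)^2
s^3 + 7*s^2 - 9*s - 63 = (s - 3)*(s + 3)*(s + 7)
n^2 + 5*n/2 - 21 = (n - 7/2)*(n + 6)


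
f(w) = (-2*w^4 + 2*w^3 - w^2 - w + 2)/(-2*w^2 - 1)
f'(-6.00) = -13.04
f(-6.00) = 41.81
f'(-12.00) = -25.01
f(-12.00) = 155.91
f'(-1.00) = -4.11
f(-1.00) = 0.67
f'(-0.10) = -0.09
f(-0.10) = -2.05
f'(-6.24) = -13.51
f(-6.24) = 44.99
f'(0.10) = 1.85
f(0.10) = -1.85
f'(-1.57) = -4.72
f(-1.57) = 3.17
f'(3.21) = 5.39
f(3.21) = 7.30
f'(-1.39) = -4.49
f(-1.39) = 2.34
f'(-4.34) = -9.75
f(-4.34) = 22.90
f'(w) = 4*w*(-2*w^4 + 2*w^3 - w^2 - w + 2)/(-2*w^2 - 1)^2 + (-8*w^3 + 6*w^2 - 2*w - 1)/(-2*w^2 - 1)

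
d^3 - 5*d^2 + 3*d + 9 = (d - 3)^2*(d + 1)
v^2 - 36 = (v - 6)*(v + 6)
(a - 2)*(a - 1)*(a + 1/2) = a^3 - 5*a^2/2 + a/2 + 1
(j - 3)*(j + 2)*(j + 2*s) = j^3 + 2*j^2*s - j^2 - 2*j*s - 6*j - 12*s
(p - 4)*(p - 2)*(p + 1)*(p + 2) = p^4 - 3*p^3 - 8*p^2 + 12*p + 16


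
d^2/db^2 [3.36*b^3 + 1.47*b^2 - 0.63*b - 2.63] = 20.16*b + 2.94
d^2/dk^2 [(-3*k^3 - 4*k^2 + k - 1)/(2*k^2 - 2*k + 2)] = 3*(-k^3 + 6*k^2 - 3*k - 1)/(k^6 - 3*k^5 + 6*k^4 - 7*k^3 + 6*k^2 - 3*k + 1)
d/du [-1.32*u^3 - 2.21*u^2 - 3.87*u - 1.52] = -3.96*u^2 - 4.42*u - 3.87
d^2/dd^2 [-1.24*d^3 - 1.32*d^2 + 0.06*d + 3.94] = -7.44*d - 2.64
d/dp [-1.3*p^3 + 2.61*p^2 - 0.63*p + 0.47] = -3.9*p^2 + 5.22*p - 0.63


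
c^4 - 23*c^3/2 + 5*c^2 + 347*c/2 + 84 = (c - 8)*(c - 7)*(c + 1/2)*(c + 3)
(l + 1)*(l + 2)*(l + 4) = l^3 + 7*l^2 + 14*l + 8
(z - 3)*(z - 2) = z^2 - 5*z + 6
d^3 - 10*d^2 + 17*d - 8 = (d - 8)*(d - 1)^2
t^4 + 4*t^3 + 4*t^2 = t^2*(t + 2)^2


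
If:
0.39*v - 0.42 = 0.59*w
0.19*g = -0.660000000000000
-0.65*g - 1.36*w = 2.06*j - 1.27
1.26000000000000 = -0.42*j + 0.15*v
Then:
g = -3.47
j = -0.67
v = 6.53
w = 3.61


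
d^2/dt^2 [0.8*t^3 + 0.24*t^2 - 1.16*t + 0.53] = 4.8*t + 0.48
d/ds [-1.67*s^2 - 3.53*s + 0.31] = -3.34*s - 3.53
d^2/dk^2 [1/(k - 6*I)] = 2/(k - 6*I)^3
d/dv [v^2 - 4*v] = 2*v - 4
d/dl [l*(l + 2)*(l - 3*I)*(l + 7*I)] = 4*l^3 + l^2*(6 + 12*I) + l*(42 + 16*I) + 42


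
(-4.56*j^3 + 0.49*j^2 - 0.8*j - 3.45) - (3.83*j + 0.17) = -4.56*j^3 + 0.49*j^2 - 4.63*j - 3.62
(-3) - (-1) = -2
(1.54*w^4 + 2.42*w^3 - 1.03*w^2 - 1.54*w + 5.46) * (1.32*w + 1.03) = 2.0328*w^5 + 4.7806*w^4 + 1.133*w^3 - 3.0937*w^2 + 5.621*w + 5.6238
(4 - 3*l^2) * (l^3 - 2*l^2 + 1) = -3*l^5 + 6*l^4 + 4*l^3 - 11*l^2 + 4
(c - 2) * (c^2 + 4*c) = c^3 + 2*c^2 - 8*c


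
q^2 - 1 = (q - 1)*(q + 1)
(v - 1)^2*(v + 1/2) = v^3 - 3*v^2/2 + 1/2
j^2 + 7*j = j*(j + 7)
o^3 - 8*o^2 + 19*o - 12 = (o - 4)*(o - 3)*(o - 1)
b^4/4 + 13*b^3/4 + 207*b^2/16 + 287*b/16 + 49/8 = (b/4 + 1/2)*(b + 1/2)*(b + 7/2)*(b + 7)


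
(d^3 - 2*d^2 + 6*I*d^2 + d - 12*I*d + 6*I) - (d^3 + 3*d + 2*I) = -2*d^2 + 6*I*d^2 - 2*d - 12*I*d + 4*I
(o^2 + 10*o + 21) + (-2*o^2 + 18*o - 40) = -o^2 + 28*o - 19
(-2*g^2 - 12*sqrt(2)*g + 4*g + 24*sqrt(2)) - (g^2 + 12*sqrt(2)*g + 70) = -3*g^2 - 24*sqrt(2)*g + 4*g - 70 + 24*sqrt(2)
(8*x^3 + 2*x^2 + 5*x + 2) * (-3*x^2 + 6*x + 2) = -24*x^5 + 42*x^4 + 13*x^3 + 28*x^2 + 22*x + 4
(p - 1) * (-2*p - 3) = -2*p^2 - p + 3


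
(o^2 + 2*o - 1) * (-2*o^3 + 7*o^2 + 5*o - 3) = -2*o^5 + 3*o^4 + 21*o^3 - 11*o + 3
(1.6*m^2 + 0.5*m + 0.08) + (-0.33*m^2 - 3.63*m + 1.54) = 1.27*m^2 - 3.13*m + 1.62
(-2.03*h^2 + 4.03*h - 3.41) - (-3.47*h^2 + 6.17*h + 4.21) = 1.44*h^2 - 2.14*h - 7.62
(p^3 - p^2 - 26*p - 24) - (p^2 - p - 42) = p^3 - 2*p^2 - 25*p + 18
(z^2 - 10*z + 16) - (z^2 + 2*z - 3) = 19 - 12*z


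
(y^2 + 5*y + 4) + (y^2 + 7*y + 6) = 2*y^2 + 12*y + 10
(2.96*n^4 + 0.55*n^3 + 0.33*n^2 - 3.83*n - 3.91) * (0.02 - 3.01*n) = -8.9096*n^5 - 1.5963*n^4 - 0.9823*n^3 + 11.5349*n^2 + 11.6925*n - 0.0782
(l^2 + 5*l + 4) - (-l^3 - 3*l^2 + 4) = l^3 + 4*l^2 + 5*l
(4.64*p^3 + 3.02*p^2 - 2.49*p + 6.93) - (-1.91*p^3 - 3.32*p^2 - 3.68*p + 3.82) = 6.55*p^3 + 6.34*p^2 + 1.19*p + 3.11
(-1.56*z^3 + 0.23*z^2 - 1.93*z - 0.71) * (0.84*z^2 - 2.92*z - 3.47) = -1.3104*z^5 + 4.7484*z^4 + 3.1204*z^3 + 4.2411*z^2 + 8.7703*z + 2.4637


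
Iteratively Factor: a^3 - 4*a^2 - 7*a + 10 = (a + 2)*(a^2 - 6*a + 5) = (a - 5)*(a + 2)*(a - 1)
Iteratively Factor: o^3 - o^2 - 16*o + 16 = (o - 1)*(o^2 - 16) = (o - 1)*(o + 4)*(o - 4)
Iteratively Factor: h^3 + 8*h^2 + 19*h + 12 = (h + 3)*(h^2 + 5*h + 4) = (h + 3)*(h + 4)*(h + 1)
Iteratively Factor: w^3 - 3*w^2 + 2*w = (w - 1)*(w^2 - 2*w) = (w - 2)*(w - 1)*(w)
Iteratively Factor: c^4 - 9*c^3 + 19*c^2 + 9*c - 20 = (c - 4)*(c^3 - 5*c^2 - c + 5) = (c - 5)*(c - 4)*(c^2 - 1) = (c - 5)*(c - 4)*(c - 1)*(c + 1)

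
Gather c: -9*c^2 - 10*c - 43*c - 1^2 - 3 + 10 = -9*c^2 - 53*c + 6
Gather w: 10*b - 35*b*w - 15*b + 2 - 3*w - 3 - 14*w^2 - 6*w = -5*b - 14*w^2 + w*(-35*b - 9) - 1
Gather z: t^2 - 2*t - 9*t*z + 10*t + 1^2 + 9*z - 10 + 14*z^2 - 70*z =t^2 + 8*t + 14*z^2 + z*(-9*t - 61) - 9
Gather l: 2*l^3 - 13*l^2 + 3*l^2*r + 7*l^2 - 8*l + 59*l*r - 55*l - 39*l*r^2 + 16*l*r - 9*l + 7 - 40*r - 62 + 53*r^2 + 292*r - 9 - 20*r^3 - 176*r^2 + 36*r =2*l^3 + l^2*(3*r - 6) + l*(-39*r^2 + 75*r - 72) - 20*r^3 - 123*r^2 + 288*r - 64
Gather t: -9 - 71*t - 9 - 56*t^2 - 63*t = -56*t^2 - 134*t - 18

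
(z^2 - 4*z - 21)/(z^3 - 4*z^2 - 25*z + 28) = (z + 3)/(z^2 + 3*z - 4)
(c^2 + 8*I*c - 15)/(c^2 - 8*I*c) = (c^2 + 8*I*c - 15)/(c*(c - 8*I))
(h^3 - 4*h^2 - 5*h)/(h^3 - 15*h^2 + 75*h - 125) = h*(h + 1)/(h^2 - 10*h + 25)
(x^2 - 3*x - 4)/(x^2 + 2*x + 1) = (x - 4)/(x + 1)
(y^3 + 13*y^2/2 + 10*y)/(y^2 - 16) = y*(2*y + 5)/(2*(y - 4))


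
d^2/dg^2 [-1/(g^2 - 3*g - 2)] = 2*(-g^2 + 3*g + (2*g - 3)^2 + 2)/(-g^2 + 3*g + 2)^3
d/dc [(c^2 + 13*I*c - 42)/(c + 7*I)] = 1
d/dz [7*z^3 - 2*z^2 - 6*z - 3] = 21*z^2 - 4*z - 6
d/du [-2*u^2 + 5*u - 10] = 5 - 4*u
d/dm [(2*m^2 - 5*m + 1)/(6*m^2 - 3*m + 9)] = 2*(4*m^2 + 4*m - 7)/(3*(4*m^4 - 4*m^3 + 13*m^2 - 6*m + 9))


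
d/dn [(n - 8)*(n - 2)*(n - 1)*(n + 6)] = 4*n^3 - 15*n^2 - 80*n + 140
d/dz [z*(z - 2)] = 2*z - 2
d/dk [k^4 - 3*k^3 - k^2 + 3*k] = 4*k^3 - 9*k^2 - 2*k + 3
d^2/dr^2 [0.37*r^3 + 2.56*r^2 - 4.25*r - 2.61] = 2.22*r + 5.12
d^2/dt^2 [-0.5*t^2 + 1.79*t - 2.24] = -1.00000000000000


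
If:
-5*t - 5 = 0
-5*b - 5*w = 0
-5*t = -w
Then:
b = 5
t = -1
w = -5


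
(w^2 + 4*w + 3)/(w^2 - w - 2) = (w + 3)/(w - 2)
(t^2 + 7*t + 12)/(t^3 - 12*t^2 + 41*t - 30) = (t^2 + 7*t + 12)/(t^3 - 12*t^2 + 41*t - 30)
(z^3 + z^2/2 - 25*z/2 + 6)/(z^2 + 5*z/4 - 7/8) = 4*(z^2 + z - 12)/(4*z + 7)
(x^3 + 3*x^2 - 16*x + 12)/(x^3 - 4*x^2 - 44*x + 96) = (x - 1)/(x - 8)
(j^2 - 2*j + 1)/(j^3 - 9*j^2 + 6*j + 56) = (j^2 - 2*j + 1)/(j^3 - 9*j^2 + 6*j + 56)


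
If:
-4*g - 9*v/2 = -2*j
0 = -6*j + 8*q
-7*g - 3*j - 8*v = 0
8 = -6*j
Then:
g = -236/3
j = -4/3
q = -1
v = 208/3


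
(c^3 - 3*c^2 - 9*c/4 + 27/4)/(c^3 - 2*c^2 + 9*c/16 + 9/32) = 8*(2*c^2 - 3*c - 9)/(16*c^2 - 8*c - 3)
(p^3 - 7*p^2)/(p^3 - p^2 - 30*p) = p*(7 - p)/(-p^2 + p + 30)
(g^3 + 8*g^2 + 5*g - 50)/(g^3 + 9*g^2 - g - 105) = (g^2 + 3*g - 10)/(g^2 + 4*g - 21)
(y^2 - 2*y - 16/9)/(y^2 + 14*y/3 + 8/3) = (y - 8/3)/(y + 4)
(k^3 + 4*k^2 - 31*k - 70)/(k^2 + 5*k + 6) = (k^2 + 2*k - 35)/(k + 3)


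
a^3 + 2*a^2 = a^2*(a + 2)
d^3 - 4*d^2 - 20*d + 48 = (d - 6)*(d - 2)*(d + 4)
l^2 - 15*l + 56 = (l - 8)*(l - 7)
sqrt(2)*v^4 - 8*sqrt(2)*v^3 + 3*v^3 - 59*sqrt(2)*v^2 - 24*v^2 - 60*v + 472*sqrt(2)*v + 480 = (v - 8)*(v - 5*sqrt(2))*(v + 6*sqrt(2))*(sqrt(2)*v + 1)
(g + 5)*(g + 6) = g^2 + 11*g + 30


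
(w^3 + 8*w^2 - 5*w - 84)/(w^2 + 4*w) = w + 4 - 21/w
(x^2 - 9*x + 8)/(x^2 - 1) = (x - 8)/(x + 1)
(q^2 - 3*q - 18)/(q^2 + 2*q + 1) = (q^2 - 3*q - 18)/(q^2 + 2*q + 1)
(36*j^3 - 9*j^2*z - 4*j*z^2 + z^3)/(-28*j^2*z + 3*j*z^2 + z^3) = (-9*j^2 + z^2)/(z*(7*j + z))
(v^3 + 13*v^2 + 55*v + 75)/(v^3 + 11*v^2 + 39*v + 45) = (v + 5)/(v + 3)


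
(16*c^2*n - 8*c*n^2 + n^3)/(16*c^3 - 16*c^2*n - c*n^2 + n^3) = n*(4*c - n)/(4*c^2 - 3*c*n - n^2)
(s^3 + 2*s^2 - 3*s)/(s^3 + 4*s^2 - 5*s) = (s + 3)/(s + 5)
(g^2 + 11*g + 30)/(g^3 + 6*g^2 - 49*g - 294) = (g + 5)/(g^2 - 49)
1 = 1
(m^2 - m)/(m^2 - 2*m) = (m - 1)/(m - 2)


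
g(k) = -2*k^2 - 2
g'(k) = -4*k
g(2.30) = -12.58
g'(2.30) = -9.20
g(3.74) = -29.98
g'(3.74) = -14.96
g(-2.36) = -13.14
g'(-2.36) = 9.44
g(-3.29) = -23.65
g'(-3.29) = 13.16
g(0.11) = -2.02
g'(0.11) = -0.44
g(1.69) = -7.71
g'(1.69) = -6.76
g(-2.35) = -13.04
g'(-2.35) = 9.40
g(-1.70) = -7.78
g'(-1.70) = 6.80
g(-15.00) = -452.00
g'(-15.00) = 60.00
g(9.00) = -164.00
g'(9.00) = -36.00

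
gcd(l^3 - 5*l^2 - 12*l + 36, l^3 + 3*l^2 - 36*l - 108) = l^2 - 3*l - 18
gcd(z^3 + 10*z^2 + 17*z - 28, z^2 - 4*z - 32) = z + 4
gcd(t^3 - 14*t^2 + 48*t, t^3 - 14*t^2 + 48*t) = t^3 - 14*t^2 + 48*t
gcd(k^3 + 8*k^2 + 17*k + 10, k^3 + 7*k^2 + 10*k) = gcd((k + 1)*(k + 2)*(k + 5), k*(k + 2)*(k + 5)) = k^2 + 7*k + 10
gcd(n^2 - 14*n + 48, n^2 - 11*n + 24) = n - 8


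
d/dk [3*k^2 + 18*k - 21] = 6*k + 18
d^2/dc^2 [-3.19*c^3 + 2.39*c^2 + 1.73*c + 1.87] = 4.78 - 19.14*c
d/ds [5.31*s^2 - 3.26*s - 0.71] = 10.62*s - 3.26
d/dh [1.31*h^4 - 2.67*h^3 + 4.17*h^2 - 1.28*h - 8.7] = 5.24*h^3 - 8.01*h^2 + 8.34*h - 1.28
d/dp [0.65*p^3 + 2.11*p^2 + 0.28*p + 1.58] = 1.95*p^2 + 4.22*p + 0.28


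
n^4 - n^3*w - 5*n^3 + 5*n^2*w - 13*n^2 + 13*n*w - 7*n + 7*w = (n - 7)*(n + 1)^2*(n - w)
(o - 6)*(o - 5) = o^2 - 11*o + 30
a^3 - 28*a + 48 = (a - 4)*(a - 2)*(a + 6)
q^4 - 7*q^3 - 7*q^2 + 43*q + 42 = (q - 7)*(q - 3)*(q + 1)*(q + 2)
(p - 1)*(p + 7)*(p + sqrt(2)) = p^3 + sqrt(2)*p^2 + 6*p^2 - 7*p + 6*sqrt(2)*p - 7*sqrt(2)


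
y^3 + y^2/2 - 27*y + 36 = (y - 4)*(y - 3/2)*(y + 6)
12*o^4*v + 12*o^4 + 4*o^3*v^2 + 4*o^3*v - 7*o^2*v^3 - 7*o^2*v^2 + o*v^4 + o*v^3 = (-6*o + v)*(-2*o + v)*(o + v)*(o*v + o)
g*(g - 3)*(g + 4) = g^3 + g^2 - 12*g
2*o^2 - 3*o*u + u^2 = (-2*o + u)*(-o + u)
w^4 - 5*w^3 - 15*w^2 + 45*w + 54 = (w - 6)*(w - 3)*(w + 1)*(w + 3)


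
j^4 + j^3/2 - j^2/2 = j^2*(j - 1/2)*(j + 1)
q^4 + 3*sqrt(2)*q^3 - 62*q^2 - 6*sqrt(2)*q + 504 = (q - 3*sqrt(2))^2*(q + 2*sqrt(2))*(q + 7*sqrt(2))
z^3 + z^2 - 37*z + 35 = (z - 5)*(z - 1)*(z + 7)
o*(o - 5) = o^2 - 5*o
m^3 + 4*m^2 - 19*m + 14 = (m - 2)*(m - 1)*(m + 7)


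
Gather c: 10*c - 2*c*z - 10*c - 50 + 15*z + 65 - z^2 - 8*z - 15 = -2*c*z - z^2 + 7*z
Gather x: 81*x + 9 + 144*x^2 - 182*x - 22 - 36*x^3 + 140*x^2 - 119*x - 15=-36*x^3 + 284*x^2 - 220*x - 28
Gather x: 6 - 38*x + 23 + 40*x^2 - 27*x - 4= 40*x^2 - 65*x + 25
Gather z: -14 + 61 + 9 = 56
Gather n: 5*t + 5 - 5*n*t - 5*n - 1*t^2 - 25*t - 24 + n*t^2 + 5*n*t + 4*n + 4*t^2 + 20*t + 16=n*(t^2 - 1) + 3*t^2 - 3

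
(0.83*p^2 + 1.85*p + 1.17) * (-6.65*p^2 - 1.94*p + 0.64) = -5.5195*p^4 - 13.9127*p^3 - 10.8383*p^2 - 1.0858*p + 0.7488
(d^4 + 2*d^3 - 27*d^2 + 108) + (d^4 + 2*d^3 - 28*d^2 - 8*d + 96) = 2*d^4 + 4*d^3 - 55*d^2 - 8*d + 204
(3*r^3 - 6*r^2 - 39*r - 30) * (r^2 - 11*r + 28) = 3*r^5 - 39*r^4 + 111*r^3 + 231*r^2 - 762*r - 840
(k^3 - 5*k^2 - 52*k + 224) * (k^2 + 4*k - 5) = k^5 - k^4 - 77*k^3 + 41*k^2 + 1156*k - 1120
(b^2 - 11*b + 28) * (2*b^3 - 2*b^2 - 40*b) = 2*b^5 - 24*b^4 + 38*b^3 + 384*b^2 - 1120*b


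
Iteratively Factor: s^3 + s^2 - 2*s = (s)*(s^2 + s - 2) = s*(s + 2)*(s - 1)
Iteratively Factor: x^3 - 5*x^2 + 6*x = (x - 3)*(x^2 - 2*x) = (x - 3)*(x - 2)*(x)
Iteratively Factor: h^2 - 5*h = (h)*(h - 5)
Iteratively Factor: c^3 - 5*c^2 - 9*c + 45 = (c - 3)*(c^2 - 2*c - 15) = (c - 5)*(c - 3)*(c + 3)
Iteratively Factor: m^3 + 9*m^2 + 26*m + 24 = (m + 2)*(m^2 + 7*m + 12) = (m + 2)*(m + 4)*(m + 3)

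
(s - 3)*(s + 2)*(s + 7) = s^3 + 6*s^2 - 13*s - 42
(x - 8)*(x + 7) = x^2 - x - 56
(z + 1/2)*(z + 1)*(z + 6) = z^3 + 15*z^2/2 + 19*z/2 + 3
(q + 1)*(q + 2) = q^2 + 3*q + 2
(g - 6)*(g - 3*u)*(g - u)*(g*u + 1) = g^4*u - 4*g^3*u^2 - 6*g^3*u + g^3 + 3*g^2*u^3 + 24*g^2*u^2 - 4*g^2*u - 6*g^2 - 18*g*u^3 + 3*g*u^2 + 24*g*u - 18*u^2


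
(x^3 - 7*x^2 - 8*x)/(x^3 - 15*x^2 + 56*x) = (x + 1)/(x - 7)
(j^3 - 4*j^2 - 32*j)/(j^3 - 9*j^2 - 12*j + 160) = j/(j - 5)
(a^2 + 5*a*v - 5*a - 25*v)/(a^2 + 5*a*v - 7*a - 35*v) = (a - 5)/(a - 7)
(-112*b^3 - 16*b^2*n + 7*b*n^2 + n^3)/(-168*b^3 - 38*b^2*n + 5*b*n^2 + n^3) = (4*b - n)/(6*b - n)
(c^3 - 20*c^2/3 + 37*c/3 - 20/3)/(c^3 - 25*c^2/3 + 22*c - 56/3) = (3*c^2 - 8*c + 5)/(3*c^2 - 13*c + 14)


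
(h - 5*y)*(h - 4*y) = h^2 - 9*h*y + 20*y^2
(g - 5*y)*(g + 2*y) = g^2 - 3*g*y - 10*y^2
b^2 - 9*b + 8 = (b - 8)*(b - 1)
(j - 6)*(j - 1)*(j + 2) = j^3 - 5*j^2 - 8*j + 12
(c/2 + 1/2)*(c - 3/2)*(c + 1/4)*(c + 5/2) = c^4/2 + 9*c^3/8 - 9*c^2/8 - 71*c/32 - 15/32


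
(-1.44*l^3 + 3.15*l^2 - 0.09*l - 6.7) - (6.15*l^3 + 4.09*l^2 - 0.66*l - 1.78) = -7.59*l^3 - 0.94*l^2 + 0.57*l - 4.92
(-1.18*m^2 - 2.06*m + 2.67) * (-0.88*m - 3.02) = 1.0384*m^3 + 5.3764*m^2 + 3.8716*m - 8.0634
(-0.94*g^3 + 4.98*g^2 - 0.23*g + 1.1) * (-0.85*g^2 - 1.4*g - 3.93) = 0.799*g^5 - 2.917*g^4 - 3.0823*g^3 - 20.1844*g^2 - 0.6361*g - 4.323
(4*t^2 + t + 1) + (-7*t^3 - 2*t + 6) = -7*t^3 + 4*t^2 - t + 7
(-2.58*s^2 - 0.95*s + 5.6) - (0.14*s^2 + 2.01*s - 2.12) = -2.72*s^2 - 2.96*s + 7.72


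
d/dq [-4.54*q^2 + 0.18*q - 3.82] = 0.18 - 9.08*q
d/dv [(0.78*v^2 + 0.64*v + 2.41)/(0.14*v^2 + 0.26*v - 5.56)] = (0.1132*v^2 - 9.3484*v - 4.185)/(0.0196*v^4 + 0.0728*v^3 - 1.4892*v^2 - 2.8912*v + 30.9136)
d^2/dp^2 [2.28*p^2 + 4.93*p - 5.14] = 4.56000000000000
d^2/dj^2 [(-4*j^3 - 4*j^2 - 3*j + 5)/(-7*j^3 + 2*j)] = 2*(196*j^6 + 609*j^5 - 1302*j^4 + 58*j^3 + 210*j^2 - 20)/(j^3*(343*j^6 - 294*j^4 + 84*j^2 - 8))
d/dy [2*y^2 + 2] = 4*y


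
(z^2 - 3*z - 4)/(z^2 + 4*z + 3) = (z - 4)/(z + 3)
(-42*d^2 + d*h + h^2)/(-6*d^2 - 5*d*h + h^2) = (7*d + h)/(d + h)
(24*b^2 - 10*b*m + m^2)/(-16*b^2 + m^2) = (-6*b + m)/(4*b + m)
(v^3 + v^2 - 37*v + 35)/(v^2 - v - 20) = (v^2 + 6*v - 7)/(v + 4)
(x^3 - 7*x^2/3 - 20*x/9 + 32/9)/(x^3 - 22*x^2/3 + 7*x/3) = (9*x^3 - 21*x^2 - 20*x + 32)/(3*x*(3*x^2 - 22*x + 7))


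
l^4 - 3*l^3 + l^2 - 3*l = l*(l - 3)*(l - I)*(l + I)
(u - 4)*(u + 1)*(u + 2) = u^3 - u^2 - 10*u - 8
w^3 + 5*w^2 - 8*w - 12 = (w - 2)*(w + 1)*(w + 6)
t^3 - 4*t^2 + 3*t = t*(t - 3)*(t - 1)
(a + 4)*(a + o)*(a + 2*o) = a^3 + 3*a^2*o + 4*a^2 + 2*a*o^2 + 12*a*o + 8*o^2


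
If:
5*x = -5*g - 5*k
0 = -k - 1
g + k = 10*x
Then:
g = 1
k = -1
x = 0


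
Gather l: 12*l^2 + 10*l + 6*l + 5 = 12*l^2 + 16*l + 5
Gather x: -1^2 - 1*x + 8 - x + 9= 16 - 2*x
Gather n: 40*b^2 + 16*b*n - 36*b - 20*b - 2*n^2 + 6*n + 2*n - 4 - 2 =40*b^2 - 56*b - 2*n^2 + n*(16*b + 8) - 6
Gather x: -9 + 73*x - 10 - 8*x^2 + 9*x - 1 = -8*x^2 + 82*x - 20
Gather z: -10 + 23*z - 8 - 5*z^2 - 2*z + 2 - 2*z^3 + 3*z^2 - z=-2*z^3 - 2*z^2 + 20*z - 16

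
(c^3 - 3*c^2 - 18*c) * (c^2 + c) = c^5 - 2*c^4 - 21*c^3 - 18*c^2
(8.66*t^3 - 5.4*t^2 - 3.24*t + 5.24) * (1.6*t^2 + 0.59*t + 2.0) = 13.856*t^5 - 3.5306*t^4 + 8.95*t^3 - 4.3276*t^2 - 3.3884*t + 10.48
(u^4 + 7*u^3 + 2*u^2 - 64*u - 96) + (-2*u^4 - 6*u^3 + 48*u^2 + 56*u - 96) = -u^4 + u^3 + 50*u^2 - 8*u - 192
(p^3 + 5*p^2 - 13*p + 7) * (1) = p^3 + 5*p^2 - 13*p + 7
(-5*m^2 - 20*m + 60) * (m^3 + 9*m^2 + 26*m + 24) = -5*m^5 - 65*m^4 - 250*m^3 - 100*m^2 + 1080*m + 1440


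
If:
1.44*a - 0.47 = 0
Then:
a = 0.33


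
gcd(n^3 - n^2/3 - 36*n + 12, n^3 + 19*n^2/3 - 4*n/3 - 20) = n + 6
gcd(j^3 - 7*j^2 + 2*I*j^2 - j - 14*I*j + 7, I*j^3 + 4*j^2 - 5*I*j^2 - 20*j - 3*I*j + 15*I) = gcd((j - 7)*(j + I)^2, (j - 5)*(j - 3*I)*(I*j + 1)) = 1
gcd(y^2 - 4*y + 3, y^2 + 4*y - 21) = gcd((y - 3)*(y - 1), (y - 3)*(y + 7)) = y - 3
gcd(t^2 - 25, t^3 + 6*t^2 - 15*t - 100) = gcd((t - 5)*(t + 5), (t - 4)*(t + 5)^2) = t + 5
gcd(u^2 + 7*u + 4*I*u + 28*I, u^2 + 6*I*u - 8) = u + 4*I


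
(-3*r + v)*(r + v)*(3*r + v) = -9*r^3 - 9*r^2*v + r*v^2 + v^3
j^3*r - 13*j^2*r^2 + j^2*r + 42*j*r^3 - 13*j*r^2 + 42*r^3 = (j - 7*r)*(j - 6*r)*(j*r + r)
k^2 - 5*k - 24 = (k - 8)*(k + 3)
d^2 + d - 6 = (d - 2)*(d + 3)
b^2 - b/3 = b*(b - 1/3)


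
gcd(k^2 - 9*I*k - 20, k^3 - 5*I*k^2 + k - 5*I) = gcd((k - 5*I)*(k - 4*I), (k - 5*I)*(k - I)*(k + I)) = k - 5*I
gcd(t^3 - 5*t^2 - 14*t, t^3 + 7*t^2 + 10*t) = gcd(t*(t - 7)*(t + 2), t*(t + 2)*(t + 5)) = t^2 + 2*t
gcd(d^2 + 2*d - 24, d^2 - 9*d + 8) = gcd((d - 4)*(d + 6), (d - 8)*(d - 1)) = 1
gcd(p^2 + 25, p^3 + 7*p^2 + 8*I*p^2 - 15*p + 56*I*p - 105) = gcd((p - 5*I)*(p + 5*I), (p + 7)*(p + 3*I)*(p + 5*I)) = p + 5*I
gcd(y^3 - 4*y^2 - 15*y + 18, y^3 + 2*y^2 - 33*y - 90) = y^2 - 3*y - 18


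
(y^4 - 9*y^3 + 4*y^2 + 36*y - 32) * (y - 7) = y^5 - 16*y^4 + 67*y^3 + 8*y^2 - 284*y + 224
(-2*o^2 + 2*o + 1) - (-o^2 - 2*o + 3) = -o^2 + 4*o - 2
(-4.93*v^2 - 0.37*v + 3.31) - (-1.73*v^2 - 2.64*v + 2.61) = -3.2*v^2 + 2.27*v + 0.7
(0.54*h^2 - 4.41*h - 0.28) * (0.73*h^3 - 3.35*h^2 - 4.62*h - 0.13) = 0.3942*h^5 - 5.0283*h^4 + 12.0743*h^3 + 21.242*h^2 + 1.8669*h + 0.0364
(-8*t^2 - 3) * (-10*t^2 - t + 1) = 80*t^4 + 8*t^3 + 22*t^2 + 3*t - 3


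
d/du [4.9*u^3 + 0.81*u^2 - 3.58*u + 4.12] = 14.7*u^2 + 1.62*u - 3.58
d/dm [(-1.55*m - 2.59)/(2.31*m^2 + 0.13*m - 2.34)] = (3.5805*m^2 + 11.9658*m + 3.9637)/(5.3361*m^4 + 0.6006*m^3 - 10.7939*m^2 - 0.6084*m + 5.4756)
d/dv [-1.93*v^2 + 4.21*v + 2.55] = 4.21 - 3.86*v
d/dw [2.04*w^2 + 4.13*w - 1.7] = 4.08*w + 4.13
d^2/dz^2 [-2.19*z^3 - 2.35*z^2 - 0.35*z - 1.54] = -13.14*z - 4.7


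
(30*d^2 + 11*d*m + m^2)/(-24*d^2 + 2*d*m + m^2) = (-5*d - m)/(4*d - m)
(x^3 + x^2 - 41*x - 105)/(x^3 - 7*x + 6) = (x^2 - 2*x - 35)/(x^2 - 3*x + 2)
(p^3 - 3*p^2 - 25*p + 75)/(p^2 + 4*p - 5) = (p^2 - 8*p + 15)/(p - 1)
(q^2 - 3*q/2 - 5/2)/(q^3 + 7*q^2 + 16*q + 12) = (2*q^2 - 3*q - 5)/(2*(q^3 + 7*q^2 + 16*q + 12))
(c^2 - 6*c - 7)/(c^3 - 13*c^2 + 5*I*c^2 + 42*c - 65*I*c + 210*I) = (c + 1)/(c^2 + c*(-6 + 5*I) - 30*I)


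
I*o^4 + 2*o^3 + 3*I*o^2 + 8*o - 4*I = (o - 2*I)*(o - I)*(o + 2*I)*(I*o + 1)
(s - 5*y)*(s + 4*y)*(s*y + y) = s^3*y - s^2*y^2 + s^2*y - 20*s*y^3 - s*y^2 - 20*y^3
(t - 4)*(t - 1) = t^2 - 5*t + 4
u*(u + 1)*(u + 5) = u^3 + 6*u^2 + 5*u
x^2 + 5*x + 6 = (x + 2)*(x + 3)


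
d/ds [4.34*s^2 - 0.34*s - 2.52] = 8.68*s - 0.34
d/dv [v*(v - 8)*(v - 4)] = 3*v^2 - 24*v + 32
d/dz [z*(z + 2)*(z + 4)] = 3*z^2 + 12*z + 8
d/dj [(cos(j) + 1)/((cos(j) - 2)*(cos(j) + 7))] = (cos(j)^2 + 2*cos(j) + 19)*sin(j)/((cos(j) - 2)^2*(cos(j) + 7)^2)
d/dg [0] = 0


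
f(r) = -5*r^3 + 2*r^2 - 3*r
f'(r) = -15*r^2 + 4*r - 3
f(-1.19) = 14.83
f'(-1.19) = -29.00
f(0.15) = -0.42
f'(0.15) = -2.74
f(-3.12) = 180.69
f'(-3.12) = -161.50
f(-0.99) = 9.78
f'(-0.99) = -21.66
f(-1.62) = 31.37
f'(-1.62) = -48.85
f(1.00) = -6.00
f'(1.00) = -14.00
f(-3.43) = 235.59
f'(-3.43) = -193.19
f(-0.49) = 2.54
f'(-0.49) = -8.56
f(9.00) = -3510.00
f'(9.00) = -1182.00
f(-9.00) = 3834.00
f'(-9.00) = -1254.00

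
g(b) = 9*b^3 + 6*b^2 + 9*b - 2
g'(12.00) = 4041.00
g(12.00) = 16522.00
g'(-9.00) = 2088.00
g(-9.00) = -6158.00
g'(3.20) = 323.88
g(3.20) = 383.15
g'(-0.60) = 11.52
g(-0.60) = -7.18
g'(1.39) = 77.85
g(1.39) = 46.27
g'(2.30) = 179.43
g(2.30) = 159.94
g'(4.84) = 699.57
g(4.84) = 1202.53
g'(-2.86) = 195.53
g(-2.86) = -189.21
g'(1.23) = 64.61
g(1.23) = 34.90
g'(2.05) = 147.07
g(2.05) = 119.20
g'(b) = 27*b^2 + 12*b + 9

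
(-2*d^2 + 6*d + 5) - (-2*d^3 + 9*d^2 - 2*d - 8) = 2*d^3 - 11*d^2 + 8*d + 13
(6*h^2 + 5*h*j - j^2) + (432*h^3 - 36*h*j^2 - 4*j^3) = 432*h^3 + 6*h^2 - 36*h*j^2 + 5*h*j - 4*j^3 - j^2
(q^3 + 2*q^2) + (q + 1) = q^3 + 2*q^2 + q + 1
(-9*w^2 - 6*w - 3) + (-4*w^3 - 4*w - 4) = -4*w^3 - 9*w^2 - 10*w - 7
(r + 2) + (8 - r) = 10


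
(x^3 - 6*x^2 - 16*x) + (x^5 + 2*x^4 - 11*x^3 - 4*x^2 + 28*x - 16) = x^5 + 2*x^4 - 10*x^3 - 10*x^2 + 12*x - 16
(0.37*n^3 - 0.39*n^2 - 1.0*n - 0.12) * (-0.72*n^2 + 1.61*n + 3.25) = -0.2664*n^5 + 0.8765*n^4 + 1.2946*n^3 - 2.7911*n^2 - 3.4432*n - 0.39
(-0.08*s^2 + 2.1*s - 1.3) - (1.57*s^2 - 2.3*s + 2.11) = -1.65*s^2 + 4.4*s - 3.41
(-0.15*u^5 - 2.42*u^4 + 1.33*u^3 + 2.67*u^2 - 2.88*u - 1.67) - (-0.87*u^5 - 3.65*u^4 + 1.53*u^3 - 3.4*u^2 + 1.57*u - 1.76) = 0.72*u^5 + 1.23*u^4 - 0.2*u^3 + 6.07*u^2 - 4.45*u + 0.0900000000000001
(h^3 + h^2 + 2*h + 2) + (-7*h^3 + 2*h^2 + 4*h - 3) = -6*h^3 + 3*h^2 + 6*h - 1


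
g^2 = g^2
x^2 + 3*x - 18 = (x - 3)*(x + 6)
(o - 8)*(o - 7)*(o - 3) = o^3 - 18*o^2 + 101*o - 168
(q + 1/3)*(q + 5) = q^2 + 16*q/3 + 5/3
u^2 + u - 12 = (u - 3)*(u + 4)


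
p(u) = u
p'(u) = 1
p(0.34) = 0.34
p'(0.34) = 1.00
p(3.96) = 3.96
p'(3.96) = 1.00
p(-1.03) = -1.03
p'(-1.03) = 1.00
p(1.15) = 1.15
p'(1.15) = 1.00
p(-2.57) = -2.57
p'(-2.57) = 1.00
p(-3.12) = -3.12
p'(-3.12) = 1.00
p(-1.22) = -1.22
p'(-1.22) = 1.00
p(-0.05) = -0.05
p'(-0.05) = 1.00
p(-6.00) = -6.00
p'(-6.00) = 1.00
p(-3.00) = -3.00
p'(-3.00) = 1.00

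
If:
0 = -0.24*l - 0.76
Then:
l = -3.17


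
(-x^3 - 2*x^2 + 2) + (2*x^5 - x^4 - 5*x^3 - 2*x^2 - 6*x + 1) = 2*x^5 - x^4 - 6*x^3 - 4*x^2 - 6*x + 3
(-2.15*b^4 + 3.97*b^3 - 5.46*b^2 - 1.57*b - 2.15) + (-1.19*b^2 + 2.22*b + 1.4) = -2.15*b^4 + 3.97*b^3 - 6.65*b^2 + 0.65*b - 0.75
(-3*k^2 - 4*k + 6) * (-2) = 6*k^2 + 8*k - 12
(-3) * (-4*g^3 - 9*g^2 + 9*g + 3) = 12*g^3 + 27*g^2 - 27*g - 9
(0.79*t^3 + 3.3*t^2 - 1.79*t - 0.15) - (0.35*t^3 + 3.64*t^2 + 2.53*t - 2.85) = 0.44*t^3 - 0.34*t^2 - 4.32*t + 2.7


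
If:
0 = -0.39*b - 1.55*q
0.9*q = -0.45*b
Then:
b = 0.00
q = 0.00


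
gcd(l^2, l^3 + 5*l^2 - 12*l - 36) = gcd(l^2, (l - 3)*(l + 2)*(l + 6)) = 1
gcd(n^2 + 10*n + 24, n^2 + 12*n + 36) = n + 6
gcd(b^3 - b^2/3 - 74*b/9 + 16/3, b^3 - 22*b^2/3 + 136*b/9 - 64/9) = b^2 - 10*b/3 + 16/9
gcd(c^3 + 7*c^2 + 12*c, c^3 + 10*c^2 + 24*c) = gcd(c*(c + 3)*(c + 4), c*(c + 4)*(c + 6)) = c^2 + 4*c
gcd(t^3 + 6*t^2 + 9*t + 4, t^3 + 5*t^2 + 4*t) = t^2 + 5*t + 4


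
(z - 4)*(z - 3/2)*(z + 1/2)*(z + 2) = z^4 - 3*z^3 - 27*z^2/4 + 19*z/2 + 6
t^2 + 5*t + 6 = (t + 2)*(t + 3)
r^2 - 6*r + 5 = (r - 5)*(r - 1)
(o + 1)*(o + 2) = o^2 + 3*o + 2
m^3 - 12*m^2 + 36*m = m*(m - 6)^2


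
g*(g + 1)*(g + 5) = g^3 + 6*g^2 + 5*g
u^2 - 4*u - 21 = (u - 7)*(u + 3)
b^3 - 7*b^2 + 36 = (b - 6)*(b - 3)*(b + 2)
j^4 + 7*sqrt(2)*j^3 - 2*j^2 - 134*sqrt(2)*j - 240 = (j - 3*sqrt(2))*(j + sqrt(2))*(j + 4*sqrt(2))*(j + 5*sqrt(2))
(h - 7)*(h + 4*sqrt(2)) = h^2 - 7*h + 4*sqrt(2)*h - 28*sqrt(2)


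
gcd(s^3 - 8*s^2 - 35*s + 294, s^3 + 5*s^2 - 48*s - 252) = s^2 - s - 42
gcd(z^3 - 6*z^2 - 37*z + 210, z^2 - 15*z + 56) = z - 7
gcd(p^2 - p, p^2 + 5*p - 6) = p - 1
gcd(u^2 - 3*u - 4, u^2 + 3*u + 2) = u + 1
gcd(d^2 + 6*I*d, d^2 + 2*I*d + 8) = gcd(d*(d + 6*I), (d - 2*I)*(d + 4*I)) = 1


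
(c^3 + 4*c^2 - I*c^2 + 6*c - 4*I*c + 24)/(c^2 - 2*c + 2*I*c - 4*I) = (c^2 + c*(4 - 3*I) - 12*I)/(c - 2)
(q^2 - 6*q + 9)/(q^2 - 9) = (q - 3)/(q + 3)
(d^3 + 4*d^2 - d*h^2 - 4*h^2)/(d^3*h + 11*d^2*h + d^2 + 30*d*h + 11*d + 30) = (d^3 + 4*d^2 - d*h^2 - 4*h^2)/(d^3*h + 11*d^2*h + d^2 + 30*d*h + 11*d + 30)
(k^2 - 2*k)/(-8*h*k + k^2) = (2 - k)/(8*h - k)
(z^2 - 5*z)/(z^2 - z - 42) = z*(5 - z)/(-z^2 + z + 42)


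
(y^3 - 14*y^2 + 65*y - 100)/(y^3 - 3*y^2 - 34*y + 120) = (y - 5)/(y + 6)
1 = 1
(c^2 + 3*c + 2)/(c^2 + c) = (c + 2)/c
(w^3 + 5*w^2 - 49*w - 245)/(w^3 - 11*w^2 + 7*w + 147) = (w^2 + 12*w + 35)/(w^2 - 4*w - 21)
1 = 1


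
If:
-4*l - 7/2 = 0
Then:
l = -7/8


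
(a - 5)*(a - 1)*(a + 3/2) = a^3 - 9*a^2/2 - 4*a + 15/2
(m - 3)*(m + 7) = m^2 + 4*m - 21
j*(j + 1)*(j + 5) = j^3 + 6*j^2 + 5*j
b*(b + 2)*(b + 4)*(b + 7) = b^4 + 13*b^3 + 50*b^2 + 56*b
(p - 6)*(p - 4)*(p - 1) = p^3 - 11*p^2 + 34*p - 24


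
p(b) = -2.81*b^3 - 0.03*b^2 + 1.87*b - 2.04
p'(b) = -8.43*b^2 - 0.06*b + 1.87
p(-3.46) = 107.53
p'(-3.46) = -98.84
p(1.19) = -4.59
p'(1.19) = -10.14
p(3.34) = -100.83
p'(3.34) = -92.37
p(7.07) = -983.35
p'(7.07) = -419.93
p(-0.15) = -2.31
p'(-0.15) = 1.69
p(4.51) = -251.99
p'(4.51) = -169.87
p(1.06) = -3.44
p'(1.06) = -7.67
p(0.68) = -1.67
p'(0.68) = -2.07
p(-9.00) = 2027.19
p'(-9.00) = -680.42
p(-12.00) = 4826.88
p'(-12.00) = -1211.33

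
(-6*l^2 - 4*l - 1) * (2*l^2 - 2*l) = -12*l^4 + 4*l^3 + 6*l^2 + 2*l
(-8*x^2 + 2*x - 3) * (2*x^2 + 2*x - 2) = -16*x^4 - 12*x^3 + 14*x^2 - 10*x + 6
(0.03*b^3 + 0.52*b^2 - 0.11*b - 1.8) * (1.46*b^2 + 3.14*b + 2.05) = 0.0438*b^5 + 0.8534*b^4 + 1.5337*b^3 - 1.9074*b^2 - 5.8775*b - 3.69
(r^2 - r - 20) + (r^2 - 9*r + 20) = 2*r^2 - 10*r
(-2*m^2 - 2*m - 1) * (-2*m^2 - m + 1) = 4*m^4 + 6*m^3 + 2*m^2 - m - 1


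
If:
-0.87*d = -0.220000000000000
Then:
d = 0.25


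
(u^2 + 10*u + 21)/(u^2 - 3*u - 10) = (u^2 + 10*u + 21)/(u^2 - 3*u - 10)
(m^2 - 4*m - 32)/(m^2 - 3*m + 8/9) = 9*(m^2 - 4*m - 32)/(9*m^2 - 27*m + 8)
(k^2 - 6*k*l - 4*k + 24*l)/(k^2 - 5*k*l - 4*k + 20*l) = (k - 6*l)/(k - 5*l)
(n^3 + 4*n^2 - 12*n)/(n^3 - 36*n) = (n - 2)/(n - 6)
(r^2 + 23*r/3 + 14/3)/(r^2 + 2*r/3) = (r + 7)/r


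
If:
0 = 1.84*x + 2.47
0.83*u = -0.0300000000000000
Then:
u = -0.04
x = -1.34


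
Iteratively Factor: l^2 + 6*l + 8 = (l + 2)*(l + 4)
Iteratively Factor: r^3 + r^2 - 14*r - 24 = (r + 3)*(r^2 - 2*r - 8) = (r - 4)*(r + 3)*(r + 2)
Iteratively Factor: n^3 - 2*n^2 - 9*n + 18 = (n - 2)*(n^2 - 9) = (n - 2)*(n + 3)*(n - 3)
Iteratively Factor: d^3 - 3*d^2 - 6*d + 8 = (d - 4)*(d^2 + d - 2) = (d - 4)*(d - 1)*(d + 2)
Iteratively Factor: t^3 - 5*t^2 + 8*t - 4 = (t - 1)*(t^2 - 4*t + 4) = (t - 2)*(t - 1)*(t - 2)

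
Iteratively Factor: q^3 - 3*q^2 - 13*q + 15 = (q + 3)*(q^2 - 6*q + 5) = (q - 5)*(q + 3)*(q - 1)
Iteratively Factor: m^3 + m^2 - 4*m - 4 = (m - 2)*(m^2 + 3*m + 2) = (m - 2)*(m + 2)*(m + 1)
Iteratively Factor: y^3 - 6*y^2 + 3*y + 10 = (y - 2)*(y^2 - 4*y - 5) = (y - 2)*(y + 1)*(y - 5)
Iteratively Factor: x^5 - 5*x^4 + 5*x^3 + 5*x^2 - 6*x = (x - 2)*(x^4 - 3*x^3 - x^2 + 3*x) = (x - 2)*(x + 1)*(x^3 - 4*x^2 + 3*x) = (x - 3)*(x - 2)*(x + 1)*(x^2 - x) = (x - 3)*(x - 2)*(x - 1)*(x + 1)*(x)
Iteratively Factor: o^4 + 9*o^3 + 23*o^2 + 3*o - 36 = (o + 3)*(o^3 + 6*o^2 + 5*o - 12) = (o + 3)*(o + 4)*(o^2 + 2*o - 3) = (o + 3)^2*(o + 4)*(o - 1)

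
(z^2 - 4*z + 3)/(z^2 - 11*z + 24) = (z - 1)/(z - 8)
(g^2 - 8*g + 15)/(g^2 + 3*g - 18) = (g - 5)/(g + 6)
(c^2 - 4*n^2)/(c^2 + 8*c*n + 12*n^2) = (c - 2*n)/(c + 6*n)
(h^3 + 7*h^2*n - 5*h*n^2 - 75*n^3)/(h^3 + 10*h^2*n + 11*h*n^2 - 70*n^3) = (h^2 + 2*h*n - 15*n^2)/(h^2 + 5*h*n - 14*n^2)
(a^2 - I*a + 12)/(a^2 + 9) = (a - 4*I)/(a - 3*I)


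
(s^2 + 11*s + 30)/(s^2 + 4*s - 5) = (s + 6)/(s - 1)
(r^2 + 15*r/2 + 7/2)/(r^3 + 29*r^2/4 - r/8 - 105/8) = 4*(2*r + 1)/(8*r^2 + 2*r - 15)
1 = 1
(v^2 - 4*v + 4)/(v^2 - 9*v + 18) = (v^2 - 4*v + 4)/(v^2 - 9*v + 18)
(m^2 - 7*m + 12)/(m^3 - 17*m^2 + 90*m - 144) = (m - 4)/(m^2 - 14*m + 48)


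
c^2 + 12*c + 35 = (c + 5)*(c + 7)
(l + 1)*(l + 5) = l^2 + 6*l + 5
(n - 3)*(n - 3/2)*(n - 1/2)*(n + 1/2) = n^4 - 9*n^3/2 + 17*n^2/4 + 9*n/8 - 9/8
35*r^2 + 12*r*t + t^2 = (5*r + t)*(7*r + t)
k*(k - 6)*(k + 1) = k^3 - 5*k^2 - 6*k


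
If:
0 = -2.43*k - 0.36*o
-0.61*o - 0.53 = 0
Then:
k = 0.13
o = -0.87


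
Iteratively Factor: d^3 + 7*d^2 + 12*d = (d + 3)*(d^2 + 4*d) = d*(d + 3)*(d + 4)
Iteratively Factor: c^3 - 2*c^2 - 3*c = (c - 3)*(c^2 + c) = (c - 3)*(c + 1)*(c)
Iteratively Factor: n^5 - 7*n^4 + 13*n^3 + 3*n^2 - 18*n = (n)*(n^4 - 7*n^3 + 13*n^2 + 3*n - 18) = n*(n - 3)*(n^3 - 4*n^2 + n + 6) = n*(n - 3)^2*(n^2 - n - 2) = n*(n - 3)^2*(n + 1)*(n - 2)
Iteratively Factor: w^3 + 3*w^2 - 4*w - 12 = (w + 2)*(w^2 + w - 6) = (w + 2)*(w + 3)*(w - 2)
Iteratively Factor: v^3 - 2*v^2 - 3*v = (v - 3)*(v^2 + v) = v*(v - 3)*(v + 1)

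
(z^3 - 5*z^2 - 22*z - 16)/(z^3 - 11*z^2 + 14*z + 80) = (z + 1)/(z - 5)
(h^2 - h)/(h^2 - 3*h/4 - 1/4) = 4*h/(4*h + 1)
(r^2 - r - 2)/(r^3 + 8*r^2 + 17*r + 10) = (r - 2)/(r^2 + 7*r + 10)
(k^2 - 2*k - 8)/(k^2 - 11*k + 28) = (k + 2)/(k - 7)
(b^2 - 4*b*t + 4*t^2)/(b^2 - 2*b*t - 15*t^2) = (-b^2 + 4*b*t - 4*t^2)/(-b^2 + 2*b*t + 15*t^2)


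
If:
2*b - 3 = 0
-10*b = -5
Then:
No Solution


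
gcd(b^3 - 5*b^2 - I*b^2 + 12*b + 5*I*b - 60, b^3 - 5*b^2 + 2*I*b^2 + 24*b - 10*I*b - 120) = b^2 + b*(-5 - 4*I) + 20*I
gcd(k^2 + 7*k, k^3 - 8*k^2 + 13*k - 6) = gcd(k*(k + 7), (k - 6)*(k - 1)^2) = 1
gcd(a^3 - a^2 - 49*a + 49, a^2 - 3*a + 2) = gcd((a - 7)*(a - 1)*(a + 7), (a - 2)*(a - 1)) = a - 1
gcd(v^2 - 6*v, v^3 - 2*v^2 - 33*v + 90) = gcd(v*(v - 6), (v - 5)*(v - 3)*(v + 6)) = 1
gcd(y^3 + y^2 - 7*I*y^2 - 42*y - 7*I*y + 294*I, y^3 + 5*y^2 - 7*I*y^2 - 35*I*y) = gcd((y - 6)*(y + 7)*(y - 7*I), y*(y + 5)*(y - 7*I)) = y - 7*I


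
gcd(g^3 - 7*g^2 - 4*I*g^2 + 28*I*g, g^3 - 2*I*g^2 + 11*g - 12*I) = g - 4*I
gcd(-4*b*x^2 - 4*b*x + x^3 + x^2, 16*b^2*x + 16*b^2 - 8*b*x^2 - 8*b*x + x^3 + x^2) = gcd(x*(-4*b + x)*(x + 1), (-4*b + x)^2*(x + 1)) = -4*b*x - 4*b + x^2 + x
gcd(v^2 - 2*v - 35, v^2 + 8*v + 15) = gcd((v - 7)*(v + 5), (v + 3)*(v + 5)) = v + 5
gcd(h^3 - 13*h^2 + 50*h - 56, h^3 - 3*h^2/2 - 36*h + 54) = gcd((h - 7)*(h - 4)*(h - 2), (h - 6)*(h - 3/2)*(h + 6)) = 1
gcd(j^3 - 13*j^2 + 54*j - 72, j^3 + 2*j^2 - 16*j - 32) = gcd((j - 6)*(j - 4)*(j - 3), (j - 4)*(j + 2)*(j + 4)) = j - 4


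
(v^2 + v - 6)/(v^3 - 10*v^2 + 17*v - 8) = (v^2 + v - 6)/(v^3 - 10*v^2 + 17*v - 8)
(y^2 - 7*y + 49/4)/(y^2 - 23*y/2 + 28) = (y - 7/2)/(y - 8)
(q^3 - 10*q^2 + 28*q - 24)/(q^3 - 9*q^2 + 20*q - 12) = (q - 2)/(q - 1)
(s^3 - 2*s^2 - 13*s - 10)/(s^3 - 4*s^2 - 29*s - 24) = (s^2 - 3*s - 10)/(s^2 - 5*s - 24)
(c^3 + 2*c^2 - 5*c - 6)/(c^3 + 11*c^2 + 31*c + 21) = (c - 2)/(c + 7)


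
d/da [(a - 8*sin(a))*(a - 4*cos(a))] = (a - 8*sin(a))*(4*sin(a) + 1) - (a - 4*cos(a))*(8*cos(a) - 1)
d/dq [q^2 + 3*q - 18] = 2*q + 3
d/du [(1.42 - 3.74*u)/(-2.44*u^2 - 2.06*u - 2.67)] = (-9.1256*u^2 + 6.9296*u + 12.911)/(5.9536*u^4 + 10.0528*u^3 + 17.2732*u^2 + 11.0004*u + 7.1289)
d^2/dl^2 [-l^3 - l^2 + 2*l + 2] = -6*l - 2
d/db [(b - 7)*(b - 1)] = 2*b - 8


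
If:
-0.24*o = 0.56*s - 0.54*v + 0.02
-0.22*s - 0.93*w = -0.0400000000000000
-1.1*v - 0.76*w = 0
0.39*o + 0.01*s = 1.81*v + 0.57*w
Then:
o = -0.09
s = -0.03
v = -0.03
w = 0.05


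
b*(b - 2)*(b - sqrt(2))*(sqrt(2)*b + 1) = sqrt(2)*b^4 - 2*sqrt(2)*b^3 - b^3 - sqrt(2)*b^2 + 2*b^2 + 2*sqrt(2)*b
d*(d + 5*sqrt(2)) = d^2 + 5*sqrt(2)*d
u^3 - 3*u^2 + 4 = (u - 2)^2*(u + 1)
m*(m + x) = m^2 + m*x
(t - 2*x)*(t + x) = t^2 - t*x - 2*x^2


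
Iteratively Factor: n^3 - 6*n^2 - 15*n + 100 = (n - 5)*(n^2 - n - 20) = (n - 5)*(n + 4)*(n - 5)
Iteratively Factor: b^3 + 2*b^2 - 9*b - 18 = (b + 3)*(b^2 - b - 6) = (b + 2)*(b + 3)*(b - 3)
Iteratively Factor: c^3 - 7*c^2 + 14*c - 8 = (c - 2)*(c^2 - 5*c + 4) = (c - 2)*(c - 1)*(c - 4)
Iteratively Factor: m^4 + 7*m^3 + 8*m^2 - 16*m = (m + 4)*(m^3 + 3*m^2 - 4*m) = (m - 1)*(m + 4)*(m^2 + 4*m) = m*(m - 1)*(m + 4)*(m + 4)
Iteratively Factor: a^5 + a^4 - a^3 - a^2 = (a)*(a^4 + a^3 - a^2 - a) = a^2*(a^3 + a^2 - a - 1) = a^2*(a - 1)*(a^2 + 2*a + 1) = a^2*(a - 1)*(a + 1)*(a + 1)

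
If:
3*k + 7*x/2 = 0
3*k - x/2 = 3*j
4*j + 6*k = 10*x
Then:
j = 0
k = 0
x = 0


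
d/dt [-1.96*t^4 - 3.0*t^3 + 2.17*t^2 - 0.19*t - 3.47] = -7.84*t^3 - 9.0*t^2 + 4.34*t - 0.19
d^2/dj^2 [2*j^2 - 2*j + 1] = 4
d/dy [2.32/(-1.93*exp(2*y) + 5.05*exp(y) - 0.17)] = (8.9552*exp(y) - 11.716)*exp(y)/(1.93*exp(2*y) - 5.05*exp(y) + 0.17)^2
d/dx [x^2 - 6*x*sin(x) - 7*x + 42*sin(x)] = -6*x*cos(x) + 2*x - 6*sin(x) + 42*cos(x) - 7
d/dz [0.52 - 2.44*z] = -2.44000000000000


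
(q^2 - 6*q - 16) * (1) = q^2 - 6*q - 16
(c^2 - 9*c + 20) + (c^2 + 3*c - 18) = 2*c^2 - 6*c + 2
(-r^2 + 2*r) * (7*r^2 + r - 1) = -7*r^4 + 13*r^3 + 3*r^2 - 2*r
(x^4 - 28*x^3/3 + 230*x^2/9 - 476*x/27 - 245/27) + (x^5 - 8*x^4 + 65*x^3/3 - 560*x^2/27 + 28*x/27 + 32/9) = x^5 - 7*x^4 + 37*x^3/3 + 130*x^2/27 - 448*x/27 - 149/27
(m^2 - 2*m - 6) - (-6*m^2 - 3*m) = 7*m^2 + m - 6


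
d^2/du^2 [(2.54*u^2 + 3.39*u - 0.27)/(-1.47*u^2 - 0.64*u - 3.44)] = (-9.87163799999999*u^3 + 80.56629*u^2 + 104.379408*u - 47.697328)/(3.176523*u^6 + 4.148928*u^5 + 24.106824*u^4 + 19.680256*u^3 + 56.413248*u^2 + 22.720512*u + 40.707584)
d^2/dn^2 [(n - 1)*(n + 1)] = 2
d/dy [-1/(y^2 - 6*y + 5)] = 2*(y - 3)/(y^2 - 6*y + 5)^2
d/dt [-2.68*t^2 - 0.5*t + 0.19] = -5.36*t - 0.5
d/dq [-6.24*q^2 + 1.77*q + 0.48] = 1.77 - 12.48*q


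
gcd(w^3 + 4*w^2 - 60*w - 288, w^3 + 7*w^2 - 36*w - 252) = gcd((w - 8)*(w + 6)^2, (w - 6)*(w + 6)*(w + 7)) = w + 6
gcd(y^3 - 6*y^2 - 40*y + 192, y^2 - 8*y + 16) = y - 4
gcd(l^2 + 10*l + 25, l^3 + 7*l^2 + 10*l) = l + 5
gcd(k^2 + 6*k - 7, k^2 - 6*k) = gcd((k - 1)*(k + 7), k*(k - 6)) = 1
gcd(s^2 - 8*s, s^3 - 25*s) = s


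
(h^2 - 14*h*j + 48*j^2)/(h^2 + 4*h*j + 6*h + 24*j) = (h^2 - 14*h*j + 48*j^2)/(h^2 + 4*h*j + 6*h + 24*j)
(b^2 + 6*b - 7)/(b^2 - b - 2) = (-b^2 - 6*b + 7)/(-b^2 + b + 2)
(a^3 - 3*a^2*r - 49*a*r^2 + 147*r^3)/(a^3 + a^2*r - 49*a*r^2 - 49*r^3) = (a - 3*r)/(a + r)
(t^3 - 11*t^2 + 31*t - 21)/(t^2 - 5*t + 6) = (t^2 - 8*t + 7)/(t - 2)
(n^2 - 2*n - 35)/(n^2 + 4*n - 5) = (n - 7)/(n - 1)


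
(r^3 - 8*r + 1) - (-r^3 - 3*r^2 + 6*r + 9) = 2*r^3 + 3*r^2 - 14*r - 8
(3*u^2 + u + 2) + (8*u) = 3*u^2 + 9*u + 2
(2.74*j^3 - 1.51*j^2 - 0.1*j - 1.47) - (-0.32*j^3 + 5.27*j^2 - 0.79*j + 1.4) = 3.06*j^3 - 6.78*j^2 + 0.69*j - 2.87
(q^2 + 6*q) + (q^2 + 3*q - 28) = 2*q^2 + 9*q - 28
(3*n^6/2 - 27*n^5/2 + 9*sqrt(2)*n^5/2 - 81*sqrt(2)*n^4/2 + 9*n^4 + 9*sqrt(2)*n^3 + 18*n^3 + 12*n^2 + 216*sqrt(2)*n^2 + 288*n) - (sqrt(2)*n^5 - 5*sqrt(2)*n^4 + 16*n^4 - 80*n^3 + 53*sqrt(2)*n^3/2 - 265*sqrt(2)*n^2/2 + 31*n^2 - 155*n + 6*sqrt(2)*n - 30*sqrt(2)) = 3*n^6/2 - 27*n^5/2 + 7*sqrt(2)*n^5/2 - 71*sqrt(2)*n^4/2 - 7*n^4 - 35*sqrt(2)*n^3/2 + 98*n^3 - 19*n^2 + 697*sqrt(2)*n^2/2 - 6*sqrt(2)*n + 443*n + 30*sqrt(2)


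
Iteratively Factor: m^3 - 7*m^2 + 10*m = (m)*(m^2 - 7*m + 10) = m*(m - 2)*(m - 5)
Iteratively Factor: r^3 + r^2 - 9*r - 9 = (r - 3)*(r^2 + 4*r + 3) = (r - 3)*(r + 3)*(r + 1)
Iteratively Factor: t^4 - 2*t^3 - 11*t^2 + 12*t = (t)*(t^3 - 2*t^2 - 11*t + 12) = t*(t + 3)*(t^2 - 5*t + 4) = t*(t - 4)*(t + 3)*(t - 1)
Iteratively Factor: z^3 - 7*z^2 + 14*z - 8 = (z - 4)*(z^2 - 3*z + 2) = (z - 4)*(z - 2)*(z - 1)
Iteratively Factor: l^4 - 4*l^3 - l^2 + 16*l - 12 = (l - 3)*(l^3 - l^2 - 4*l + 4) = (l - 3)*(l - 1)*(l^2 - 4) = (l - 3)*(l - 2)*(l - 1)*(l + 2)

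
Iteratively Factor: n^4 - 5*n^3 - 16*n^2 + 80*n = (n - 5)*(n^3 - 16*n) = n*(n - 5)*(n^2 - 16) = n*(n - 5)*(n - 4)*(n + 4)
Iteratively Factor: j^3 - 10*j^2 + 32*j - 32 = (j - 2)*(j^2 - 8*j + 16) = (j - 4)*(j - 2)*(j - 4)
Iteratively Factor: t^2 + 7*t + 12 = (t + 3)*(t + 4)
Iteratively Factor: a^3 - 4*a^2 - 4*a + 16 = (a - 2)*(a^2 - 2*a - 8) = (a - 2)*(a + 2)*(a - 4)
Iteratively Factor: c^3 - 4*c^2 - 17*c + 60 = (c - 5)*(c^2 + c - 12) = (c - 5)*(c - 3)*(c + 4)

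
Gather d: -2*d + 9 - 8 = 1 - 2*d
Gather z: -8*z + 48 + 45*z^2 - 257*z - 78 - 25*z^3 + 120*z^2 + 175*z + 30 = -25*z^3 + 165*z^2 - 90*z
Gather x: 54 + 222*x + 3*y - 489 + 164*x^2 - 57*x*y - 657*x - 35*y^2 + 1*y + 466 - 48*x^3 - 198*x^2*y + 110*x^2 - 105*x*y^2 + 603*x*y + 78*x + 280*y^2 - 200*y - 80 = -48*x^3 + x^2*(274 - 198*y) + x*(-105*y^2 + 546*y - 357) + 245*y^2 - 196*y - 49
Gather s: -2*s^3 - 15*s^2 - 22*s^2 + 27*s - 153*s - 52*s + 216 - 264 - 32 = -2*s^3 - 37*s^2 - 178*s - 80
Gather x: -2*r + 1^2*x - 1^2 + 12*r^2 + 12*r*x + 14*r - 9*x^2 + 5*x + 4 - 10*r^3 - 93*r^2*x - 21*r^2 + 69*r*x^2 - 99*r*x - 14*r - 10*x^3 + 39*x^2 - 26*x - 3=-10*r^3 - 9*r^2 - 2*r - 10*x^3 + x^2*(69*r + 30) + x*(-93*r^2 - 87*r - 20)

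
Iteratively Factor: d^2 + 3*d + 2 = (d + 2)*(d + 1)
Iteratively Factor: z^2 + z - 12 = (z - 3)*(z + 4)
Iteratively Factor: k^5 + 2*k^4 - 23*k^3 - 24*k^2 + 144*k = (k - 3)*(k^4 + 5*k^3 - 8*k^2 - 48*k) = (k - 3)^2*(k^3 + 8*k^2 + 16*k) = (k - 3)^2*(k + 4)*(k^2 + 4*k) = k*(k - 3)^2*(k + 4)*(k + 4)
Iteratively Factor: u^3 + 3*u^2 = (u)*(u^2 + 3*u) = u^2*(u + 3)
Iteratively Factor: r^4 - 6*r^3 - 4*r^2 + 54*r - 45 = (r - 5)*(r^3 - r^2 - 9*r + 9) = (r - 5)*(r + 3)*(r^2 - 4*r + 3) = (r - 5)*(r - 1)*(r + 3)*(r - 3)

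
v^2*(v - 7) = v^3 - 7*v^2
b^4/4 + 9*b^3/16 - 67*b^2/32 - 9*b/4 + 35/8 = (b/4 + 1/2)*(b - 2)*(b - 5/4)*(b + 7/2)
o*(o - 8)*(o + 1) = o^3 - 7*o^2 - 8*o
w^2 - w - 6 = (w - 3)*(w + 2)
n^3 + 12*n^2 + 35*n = n*(n + 5)*(n + 7)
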